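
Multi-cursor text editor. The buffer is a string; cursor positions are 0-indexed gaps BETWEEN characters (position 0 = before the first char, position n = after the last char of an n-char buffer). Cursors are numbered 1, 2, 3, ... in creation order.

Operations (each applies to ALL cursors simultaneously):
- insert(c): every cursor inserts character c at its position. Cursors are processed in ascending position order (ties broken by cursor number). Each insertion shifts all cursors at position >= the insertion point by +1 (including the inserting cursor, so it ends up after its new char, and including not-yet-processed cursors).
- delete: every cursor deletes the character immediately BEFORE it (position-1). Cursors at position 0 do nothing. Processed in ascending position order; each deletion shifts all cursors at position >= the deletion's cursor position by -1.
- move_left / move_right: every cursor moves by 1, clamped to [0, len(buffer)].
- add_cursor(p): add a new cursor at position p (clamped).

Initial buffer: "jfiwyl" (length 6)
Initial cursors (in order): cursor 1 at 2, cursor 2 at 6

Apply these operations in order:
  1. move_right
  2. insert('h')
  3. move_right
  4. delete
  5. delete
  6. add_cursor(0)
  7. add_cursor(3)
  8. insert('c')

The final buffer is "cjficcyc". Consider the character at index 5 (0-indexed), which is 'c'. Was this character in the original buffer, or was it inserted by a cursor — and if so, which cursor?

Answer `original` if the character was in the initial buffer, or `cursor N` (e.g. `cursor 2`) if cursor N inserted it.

After op 1 (move_right): buffer="jfiwyl" (len 6), cursors c1@3 c2@6, authorship ......
After op 2 (insert('h')): buffer="jfihwylh" (len 8), cursors c1@4 c2@8, authorship ...1...2
After op 3 (move_right): buffer="jfihwylh" (len 8), cursors c1@5 c2@8, authorship ...1...2
After op 4 (delete): buffer="jfihyl" (len 6), cursors c1@4 c2@6, authorship ...1..
After op 5 (delete): buffer="jfiy" (len 4), cursors c1@3 c2@4, authorship ....
After op 6 (add_cursor(0)): buffer="jfiy" (len 4), cursors c3@0 c1@3 c2@4, authorship ....
After op 7 (add_cursor(3)): buffer="jfiy" (len 4), cursors c3@0 c1@3 c4@3 c2@4, authorship ....
After op 8 (insert('c')): buffer="cjficcyc" (len 8), cursors c3@1 c1@6 c4@6 c2@8, authorship 3...14.2
Authorship (.=original, N=cursor N): 3 . . . 1 4 . 2
Index 5: author = 4

Answer: cursor 4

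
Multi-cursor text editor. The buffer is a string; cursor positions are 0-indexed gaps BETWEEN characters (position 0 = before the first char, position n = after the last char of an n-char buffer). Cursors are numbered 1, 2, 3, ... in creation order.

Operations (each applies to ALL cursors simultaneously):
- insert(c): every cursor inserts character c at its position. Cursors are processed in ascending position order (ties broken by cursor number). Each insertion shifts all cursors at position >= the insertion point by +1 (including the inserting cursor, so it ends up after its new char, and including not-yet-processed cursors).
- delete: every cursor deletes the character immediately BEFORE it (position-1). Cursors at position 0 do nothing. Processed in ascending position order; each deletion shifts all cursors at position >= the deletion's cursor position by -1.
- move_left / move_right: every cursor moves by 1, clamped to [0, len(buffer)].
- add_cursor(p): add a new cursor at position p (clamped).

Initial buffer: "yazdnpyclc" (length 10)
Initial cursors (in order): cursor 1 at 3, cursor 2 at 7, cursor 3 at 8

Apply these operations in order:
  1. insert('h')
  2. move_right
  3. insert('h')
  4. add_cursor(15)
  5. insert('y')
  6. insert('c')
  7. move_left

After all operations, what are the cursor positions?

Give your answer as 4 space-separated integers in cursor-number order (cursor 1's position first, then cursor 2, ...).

After op 1 (insert('h')): buffer="yazhdnpyhchlc" (len 13), cursors c1@4 c2@9 c3@11, authorship ...1....2.3..
After op 2 (move_right): buffer="yazhdnpyhchlc" (len 13), cursors c1@5 c2@10 c3@12, authorship ...1....2.3..
After op 3 (insert('h')): buffer="yazhdhnpyhchhlhc" (len 16), cursors c1@6 c2@12 c3@15, authorship ...1.1...2.23.3.
After op 4 (add_cursor(15)): buffer="yazhdhnpyhchhlhc" (len 16), cursors c1@6 c2@12 c3@15 c4@15, authorship ...1.1...2.23.3.
After op 5 (insert('y')): buffer="yazhdhynpyhchyhlhyyc" (len 20), cursors c1@7 c2@14 c3@19 c4@19, authorship ...1.11...2.223.334.
After op 6 (insert('c')): buffer="yazhdhycnpyhchychlhyyccc" (len 24), cursors c1@8 c2@16 c3@23 c4@23, authorship ...1.111...2.2223.33434.
After op 7 (move_left): buffer="yazhdhycnpyhchychlhyyccc" (len 24), cursors c1@7 c2@15 c3@22 c4@22, authorship ...1.111...2.2223.33434.

Answer: 7 15 22 22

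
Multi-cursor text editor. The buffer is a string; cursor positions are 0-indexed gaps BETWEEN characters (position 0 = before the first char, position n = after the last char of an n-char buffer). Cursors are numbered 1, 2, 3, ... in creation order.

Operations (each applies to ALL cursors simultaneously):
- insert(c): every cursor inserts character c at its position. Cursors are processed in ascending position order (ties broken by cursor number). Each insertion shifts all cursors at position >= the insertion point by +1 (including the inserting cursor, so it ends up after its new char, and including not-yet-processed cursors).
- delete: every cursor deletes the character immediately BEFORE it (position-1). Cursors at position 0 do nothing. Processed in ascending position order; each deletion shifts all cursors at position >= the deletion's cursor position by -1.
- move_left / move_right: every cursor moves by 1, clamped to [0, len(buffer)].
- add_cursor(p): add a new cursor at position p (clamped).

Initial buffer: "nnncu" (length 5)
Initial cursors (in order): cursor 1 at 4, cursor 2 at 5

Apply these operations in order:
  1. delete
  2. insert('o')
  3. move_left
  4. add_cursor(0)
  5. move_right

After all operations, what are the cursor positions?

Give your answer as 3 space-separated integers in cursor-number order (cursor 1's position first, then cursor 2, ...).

After op 1 (delete): buffer="nnn" (len 3), cursors c1@3 c2@3, authorship ...
After op 2 (insert('o')): buffer="nnnoo" (len 5), cursors c1@5 c2@5, authorship ...12
After op 3 (move_left): buffer="nnnoo" (len 5), cursors c1@4 c2@4, authorship ...12
After op 4 (add_cursor(0)): buffer="nnnoo" (len 5), cursors c3@0 c1@4 c2@4, authorship ...12
After op 5 (move_right): buffer="nnnoo" (len 5), cursors c3@1 c1@5 c2@5, authorship ...12

Answer: 5 5 1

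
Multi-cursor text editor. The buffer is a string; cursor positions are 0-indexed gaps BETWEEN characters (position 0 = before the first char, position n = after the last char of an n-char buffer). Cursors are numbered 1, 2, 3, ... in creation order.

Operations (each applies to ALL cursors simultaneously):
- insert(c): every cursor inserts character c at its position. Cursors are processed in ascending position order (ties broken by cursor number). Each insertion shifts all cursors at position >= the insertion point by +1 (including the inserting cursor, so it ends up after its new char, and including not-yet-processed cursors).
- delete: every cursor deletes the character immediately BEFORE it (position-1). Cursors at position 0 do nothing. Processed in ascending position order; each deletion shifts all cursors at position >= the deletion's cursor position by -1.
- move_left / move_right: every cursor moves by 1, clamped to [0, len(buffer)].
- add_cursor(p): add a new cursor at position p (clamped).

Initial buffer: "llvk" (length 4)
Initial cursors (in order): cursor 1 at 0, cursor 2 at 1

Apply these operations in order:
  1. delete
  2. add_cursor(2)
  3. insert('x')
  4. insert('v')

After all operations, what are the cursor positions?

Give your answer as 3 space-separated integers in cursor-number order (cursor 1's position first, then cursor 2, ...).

After op 1 (delete): buffer="lvk" (len 3), cursors c1@0 c2@0, authorship ...
After op 2 (add_cursor(2)): buffer="lvk" (len 3), cursors c1@0 c2@0 c3@2, authorship ...
After op 3 (insert('x')): buffer="xxlvxk" (len 6), cursors c1@2 c2@2 c3@5, authorship 12..3.
After op 4 (insert('v')): buffer="xxvvlvxvk" (len 9), cursors c1@4 c2@4 c3@8, authorship 1212..33.

Answer: 4 4 8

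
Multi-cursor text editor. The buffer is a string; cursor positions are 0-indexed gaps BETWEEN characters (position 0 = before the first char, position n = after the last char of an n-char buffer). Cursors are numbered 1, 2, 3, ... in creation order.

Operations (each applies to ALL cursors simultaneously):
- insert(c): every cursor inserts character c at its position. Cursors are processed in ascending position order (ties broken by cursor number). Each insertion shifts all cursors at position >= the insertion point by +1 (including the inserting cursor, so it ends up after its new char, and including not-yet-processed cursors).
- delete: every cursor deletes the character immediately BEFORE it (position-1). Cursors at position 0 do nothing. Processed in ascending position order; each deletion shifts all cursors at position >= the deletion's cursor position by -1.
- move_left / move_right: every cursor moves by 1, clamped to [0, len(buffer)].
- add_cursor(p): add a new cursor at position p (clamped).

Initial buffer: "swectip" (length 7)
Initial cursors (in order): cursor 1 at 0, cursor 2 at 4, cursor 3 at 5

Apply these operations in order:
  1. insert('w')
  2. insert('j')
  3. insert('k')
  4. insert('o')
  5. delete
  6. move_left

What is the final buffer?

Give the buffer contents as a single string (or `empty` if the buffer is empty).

Answer: wjkswecwjktwjkip

Derivation:
After op 1 (insert('w')): buffer="wswecwtwip" (len 10), cursors c1@1 c2@6 c3@8, authorship 1....2.3..
After op 2 (insert('j')): buffer="wjswecwjtwjip" (len 13), cursors c1@2 c2@8 c3@11, authorship 11....22.33..
After op 3 (insert('k')): buffer="wjkswecwjktwjkip" (len 16), cursors c1@3 c2@10 c3@14, authorship 111....222.333..
After op 4 (insert('o')): buffer="wjkoswecwjkotwjkoip" (len 19), cursors c1@4 c2@12 c3@17, authorship 1111....2222.3333..
After op 5 (delete): buffer="wjkswecwjktwjkip" (len 16), cursors c1@3 c2@10 c3@14, authorship 111....222.333..
After op 6 (move_left): buffer="wjkswecwjktwjkip" (len 16), cursors c1@2 c2@9 c3@13, authorship 111....222.333..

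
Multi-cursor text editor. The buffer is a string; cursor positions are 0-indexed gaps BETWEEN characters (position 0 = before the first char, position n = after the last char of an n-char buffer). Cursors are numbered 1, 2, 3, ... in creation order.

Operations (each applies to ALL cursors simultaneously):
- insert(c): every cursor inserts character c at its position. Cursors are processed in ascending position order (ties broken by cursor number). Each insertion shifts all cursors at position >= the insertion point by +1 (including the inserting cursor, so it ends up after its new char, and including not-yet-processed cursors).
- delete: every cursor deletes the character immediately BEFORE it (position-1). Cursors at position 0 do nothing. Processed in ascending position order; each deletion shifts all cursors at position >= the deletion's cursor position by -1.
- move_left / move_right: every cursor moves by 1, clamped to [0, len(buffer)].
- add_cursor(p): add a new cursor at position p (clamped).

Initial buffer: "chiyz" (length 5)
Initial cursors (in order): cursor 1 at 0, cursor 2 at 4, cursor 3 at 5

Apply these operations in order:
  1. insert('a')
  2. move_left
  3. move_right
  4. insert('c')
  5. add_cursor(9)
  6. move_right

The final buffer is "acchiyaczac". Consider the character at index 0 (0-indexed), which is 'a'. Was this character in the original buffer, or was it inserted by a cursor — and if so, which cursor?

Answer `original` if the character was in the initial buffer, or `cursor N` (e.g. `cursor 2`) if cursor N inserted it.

After op 1 (insert('a')): buffer="achiyaza" (len 8), cursors c1@1 c2@6 c3@8, authorship 1....2.3
After op 2 (move_left): buffer="achiyaza" (len 8), cursors c1@0 c2@5 c3@7, authorship 1....2.3
After op 3 (move_right): buffer="achiyaza" (len 8), cursors c1@1 c2@6 c3@8, authorship 1....2.3
After op 4 (insert('c')): buffer="acchiyaczac" (len 11), cursors c1@2 c2@8 c3@11, authorship 11....22.33
After op 5 (add_cursor(9)): buffer="acchiyaczac" (len 11), cursors c1@2 c2@8 c4@9 c3@11, authorship 11....22.33
After op 6 (move_right): buffer="acchiyaczac" (len 11), cursors c1@3 c2@9 c4@10 c3@11, authorship 11....22.33
Authorship (.=original, N=cursor N): 1 1 . . . . 2 2 . 3 3
Index 0: author = 1

Answer: cursor 1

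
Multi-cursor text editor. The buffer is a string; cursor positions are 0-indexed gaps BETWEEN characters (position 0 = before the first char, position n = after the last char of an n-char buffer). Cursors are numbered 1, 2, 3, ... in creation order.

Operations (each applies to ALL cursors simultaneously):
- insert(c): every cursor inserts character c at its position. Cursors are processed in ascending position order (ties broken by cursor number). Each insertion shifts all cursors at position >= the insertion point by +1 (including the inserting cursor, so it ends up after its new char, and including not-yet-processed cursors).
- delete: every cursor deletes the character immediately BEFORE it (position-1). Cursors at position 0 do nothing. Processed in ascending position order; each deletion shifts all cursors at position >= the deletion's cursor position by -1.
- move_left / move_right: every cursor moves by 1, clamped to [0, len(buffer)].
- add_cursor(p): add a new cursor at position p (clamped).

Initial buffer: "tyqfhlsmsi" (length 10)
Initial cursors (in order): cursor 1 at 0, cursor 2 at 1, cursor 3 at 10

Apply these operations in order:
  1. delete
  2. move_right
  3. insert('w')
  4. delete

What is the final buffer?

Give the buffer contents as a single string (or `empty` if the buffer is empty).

Answer: yqfhlsms

Derivation:
After op 1 (delete): buffer="yqfhlsms" (len 8), cursors c1@0 c2@0 c3@8, authorship ........
After op 2 (move_right): buffer="yqfhlsms" (len 8), cursors c1@1 c2@1 c3@8, authorship ........
After op 3 (insert('w')): buffer="ywwqfhlsmsw" (len 11), cursors c1@3 c2@3 c3@11, authorship .12.......3
After op 4 (delete): buffer="yqfhlsms" (len 8), cursors c1@1 c2@1 c3@8, authorship ........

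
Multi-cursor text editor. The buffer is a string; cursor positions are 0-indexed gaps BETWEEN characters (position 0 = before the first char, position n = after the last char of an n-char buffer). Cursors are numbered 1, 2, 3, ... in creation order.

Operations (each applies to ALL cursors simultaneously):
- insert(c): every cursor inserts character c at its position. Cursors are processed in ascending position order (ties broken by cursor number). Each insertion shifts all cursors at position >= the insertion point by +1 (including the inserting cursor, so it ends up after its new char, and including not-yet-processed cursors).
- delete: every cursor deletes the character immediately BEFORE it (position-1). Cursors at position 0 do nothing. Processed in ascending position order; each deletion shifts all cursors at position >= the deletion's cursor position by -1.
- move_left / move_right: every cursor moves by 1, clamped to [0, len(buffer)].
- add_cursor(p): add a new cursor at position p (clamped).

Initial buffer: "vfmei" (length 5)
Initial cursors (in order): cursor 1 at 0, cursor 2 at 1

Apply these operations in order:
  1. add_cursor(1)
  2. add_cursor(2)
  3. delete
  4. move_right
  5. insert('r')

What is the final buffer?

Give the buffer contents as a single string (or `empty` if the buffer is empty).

Answer: mrrrrei

Derivation:
After op 1 (add_cursor(1)): buffer="vfmei" (len 5), cursors c1@0 c2@1 c3@1, authorship .....
After op 2 (add_cursor(2)): buffer="vfmei" (len 5), cursors c1@0 c2@1 c3@1 c4@2, authorship .....
After op 3 (delete): buffer="mei" (len 3), cursors c1@0 c2@0 c3@0 c4@0, authorship ...
After op 4 (move_right): buffer="mei" (len 3), cursors c1@1 c2@1 c3@1 c4@1, authorship ...
After op 5 (insert('r')): buffer="mrrrrei" (len 7), cursors c1@5 c2@5 c3@5 c4@5, authorship .1234..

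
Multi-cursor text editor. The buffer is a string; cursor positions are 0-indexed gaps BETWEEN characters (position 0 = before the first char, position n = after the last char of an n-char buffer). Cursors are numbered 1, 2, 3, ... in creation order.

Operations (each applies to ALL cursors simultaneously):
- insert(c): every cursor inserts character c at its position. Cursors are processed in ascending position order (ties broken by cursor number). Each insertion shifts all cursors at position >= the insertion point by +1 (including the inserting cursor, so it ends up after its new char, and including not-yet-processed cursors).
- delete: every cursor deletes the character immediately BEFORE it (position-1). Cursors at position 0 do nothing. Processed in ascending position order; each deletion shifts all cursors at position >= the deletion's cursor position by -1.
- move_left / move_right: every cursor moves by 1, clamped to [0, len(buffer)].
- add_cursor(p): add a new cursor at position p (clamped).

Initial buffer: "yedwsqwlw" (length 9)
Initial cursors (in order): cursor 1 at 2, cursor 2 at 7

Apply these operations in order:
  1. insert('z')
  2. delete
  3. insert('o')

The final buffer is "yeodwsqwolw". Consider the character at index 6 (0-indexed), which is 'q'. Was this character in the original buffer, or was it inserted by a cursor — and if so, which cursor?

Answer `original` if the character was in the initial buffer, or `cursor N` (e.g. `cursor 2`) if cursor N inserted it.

Answer: original

Derivation:
After op 1 (insert('z')): buffer="yezdwsqwzlw" (len 11), cursors c1@3 c2@9, authorship ..1.....2..
After op 2 (delete): buffer="yedwsqwlw" (len 9), cursors c1@2 c2@7, authorship .........
After op 3 (insert('o')): buffer="yeodwsqwolw" (len 11), cursors c1@3 c2@9, authorship ..1.....2..
Authorship (.=original, N=cursor N): . . 1 . . . . . 2 . .
Index 6: author = original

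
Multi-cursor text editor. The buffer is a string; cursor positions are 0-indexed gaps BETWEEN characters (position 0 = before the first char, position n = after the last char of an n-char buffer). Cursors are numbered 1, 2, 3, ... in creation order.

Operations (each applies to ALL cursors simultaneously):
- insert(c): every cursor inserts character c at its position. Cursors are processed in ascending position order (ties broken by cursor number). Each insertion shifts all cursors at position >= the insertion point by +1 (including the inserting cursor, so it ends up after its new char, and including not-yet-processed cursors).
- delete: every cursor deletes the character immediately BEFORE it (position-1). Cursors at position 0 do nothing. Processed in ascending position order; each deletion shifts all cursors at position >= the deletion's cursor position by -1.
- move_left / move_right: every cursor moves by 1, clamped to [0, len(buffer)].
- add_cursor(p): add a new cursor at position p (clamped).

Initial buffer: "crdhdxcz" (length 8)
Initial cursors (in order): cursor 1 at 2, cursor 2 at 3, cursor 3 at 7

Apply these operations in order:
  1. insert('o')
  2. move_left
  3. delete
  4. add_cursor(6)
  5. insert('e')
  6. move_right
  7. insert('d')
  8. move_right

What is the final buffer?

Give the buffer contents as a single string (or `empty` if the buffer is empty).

Answer: ceodeodhdxeeoddz

Derivation:
After op 1 (insert('o')): buffer="crodohdxcoz" (len 11), cursors c1@3 c2@5 c3@10, authorship ..1.2....3.
After op 2 (move_left): buffer="crodohdxcoz" (len 11), cursors c1@2 c2@4 c3@9, authorship ..1.2....3.
After op 3 (delete): buffer="coohdxoz" (len 8), cursors c1@1 c2@2 c3@6, authorship .12...3.
After op 4 (add_cursor(6)): buffer="coohdxoz" (len 8), cursors c1@1 c2@2 c3@6 c4@6, authorship .12...3.
After op 5 (insert('e')): buffer="ceoeohdxeeoz" (len 12), cursors c1@2 c2@4 c3@10 c4@10, authorship .1122...343.
After op 6 (move_right): buffer="ceoeohdxeeoz" (len 12), cursors c1@3 c2@5 c3@11 c4@11, authorship .1122...343.
After op 7 (insert('d')): buffer="ceodeodhdxeeoddz" (len 16), cursors c1@4 c2@7 c3@15 c4@15, authorship .111222...34334.
After op 8 (move_right): buffer="ceodeodhdxeeoddz" (len 16), cursors c1@5 c2@8 c3@16 c4@16, authorship .111222...34334.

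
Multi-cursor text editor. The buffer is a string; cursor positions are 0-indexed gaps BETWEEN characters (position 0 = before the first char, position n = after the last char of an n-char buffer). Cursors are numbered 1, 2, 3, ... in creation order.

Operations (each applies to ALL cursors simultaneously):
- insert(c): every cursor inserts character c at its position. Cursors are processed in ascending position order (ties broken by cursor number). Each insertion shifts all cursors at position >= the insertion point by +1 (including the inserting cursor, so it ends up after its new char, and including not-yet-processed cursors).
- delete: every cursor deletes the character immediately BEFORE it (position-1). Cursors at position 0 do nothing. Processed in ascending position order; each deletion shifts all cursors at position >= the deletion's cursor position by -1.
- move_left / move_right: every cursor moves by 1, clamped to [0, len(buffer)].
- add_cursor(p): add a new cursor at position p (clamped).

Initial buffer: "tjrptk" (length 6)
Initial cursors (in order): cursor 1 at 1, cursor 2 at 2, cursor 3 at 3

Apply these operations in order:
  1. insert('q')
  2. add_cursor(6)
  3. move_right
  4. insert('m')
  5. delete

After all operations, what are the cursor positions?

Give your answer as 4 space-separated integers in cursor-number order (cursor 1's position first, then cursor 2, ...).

After op 1 (insert('q')): buffer="tqjqrqptk" (len 9), cursors c1@2 c2@4 c3@6, authorship .1.2.3...
After op 2 (add_cursor(6)): buffer="tqjqrqptk" (len 9), cursors c1@2 c2@4 c3@6 c4@6, authorship .1.2.3...
After op 3 (move_right): buffer="tqjqrqptk" (len 9), cursors c1@3 c2@5 c3@7 c4@7, authorship .1.2.3...
After op 4 (insert('m')): buffer="tqjmqrmqpmmtk" (len 13), cursors c1@4 c2@7 c3@11 c4@11, authorship .1.12.23.34..
After op 5 (delete): buffer="tqjqrqptk" (len 9), cursors c1@3 c2@5 c3@7 c4@7, authorship .1.2.3...

Answer: 3 5 7 7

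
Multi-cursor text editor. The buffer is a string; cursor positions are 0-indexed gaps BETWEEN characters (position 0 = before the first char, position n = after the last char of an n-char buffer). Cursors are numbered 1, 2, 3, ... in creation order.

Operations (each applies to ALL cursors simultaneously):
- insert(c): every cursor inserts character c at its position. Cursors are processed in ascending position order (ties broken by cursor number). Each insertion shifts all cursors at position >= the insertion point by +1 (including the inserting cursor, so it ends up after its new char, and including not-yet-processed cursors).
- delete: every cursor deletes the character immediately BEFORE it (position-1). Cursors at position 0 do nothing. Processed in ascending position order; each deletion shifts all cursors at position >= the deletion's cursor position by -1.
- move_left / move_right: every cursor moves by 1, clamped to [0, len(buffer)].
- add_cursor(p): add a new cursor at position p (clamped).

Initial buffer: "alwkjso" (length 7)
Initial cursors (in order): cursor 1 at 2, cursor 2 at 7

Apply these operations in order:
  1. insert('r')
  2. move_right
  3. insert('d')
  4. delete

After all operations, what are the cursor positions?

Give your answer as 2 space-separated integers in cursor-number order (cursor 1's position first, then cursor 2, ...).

After op 1 (insert('r')): buffer="alrwkjsor" (len 9), cursors c1@3 c2@9, authorship ..1.....2
After op 2 (move_right): buffer="alrwkjsor" (len 9), cursors c1@4 c2@9, authorship ..1.....2
After op 3 (insert('d')): buffer="alrwdkjsord" (len 11), cursors c1@5 c2@11, authorship ..1.1....22
After op 4 (delete): buffer="alrwkjsor" (len 9), cursors c1@4 c2@9, authorship ..1.....2

Answer: 4 9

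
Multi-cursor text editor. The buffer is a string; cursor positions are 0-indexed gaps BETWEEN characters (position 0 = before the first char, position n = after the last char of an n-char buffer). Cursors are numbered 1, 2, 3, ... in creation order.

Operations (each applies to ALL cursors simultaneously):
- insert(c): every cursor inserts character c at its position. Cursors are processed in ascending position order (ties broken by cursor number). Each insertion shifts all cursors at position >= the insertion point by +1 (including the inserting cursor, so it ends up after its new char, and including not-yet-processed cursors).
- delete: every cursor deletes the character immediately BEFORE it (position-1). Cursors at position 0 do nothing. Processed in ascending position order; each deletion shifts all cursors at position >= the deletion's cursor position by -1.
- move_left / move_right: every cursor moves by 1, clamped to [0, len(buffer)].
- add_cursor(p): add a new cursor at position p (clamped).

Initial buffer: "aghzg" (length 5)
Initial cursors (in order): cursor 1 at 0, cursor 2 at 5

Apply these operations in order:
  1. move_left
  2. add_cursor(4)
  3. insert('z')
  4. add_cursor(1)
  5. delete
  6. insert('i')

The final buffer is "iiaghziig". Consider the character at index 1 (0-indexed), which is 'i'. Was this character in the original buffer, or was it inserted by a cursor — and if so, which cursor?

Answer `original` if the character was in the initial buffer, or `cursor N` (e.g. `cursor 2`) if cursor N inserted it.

After op 1 (move_left): buffer="aghzg" (len 5), cursors c1@0 c2@4, authorship .....
After op 2 (add_cursor(4)): buffer="aghzg" (len 5), cursors c1@0 c2@4 c3@4, authorship .....
After op 3 (insert('z')): buffer="zaghzzzg" (len 8), cursors c1@1 c2@7 c3@7, authorship 1....23.
After op 4 (add_cursor(1)): buffer="zaghzzzg" (len 8), cursors c1@1 c4@1 c2@7 c3@7, authorship 1....23.
After op 5 (delete): buffer="aghzg" (len 5), cursors c1@0 c4@0 c2@4 c3@4, authorship .....
After op 6 (insert('i')): buffer="iiaghziig" (len 9), cursors c1@2 c4@2 c2@8 c3@8, authorship 14....23.
Authorship (.=original, N=cursor N): 1 4 . . . . 2 3 .
Index 1: author = 4

Answer: cursor 4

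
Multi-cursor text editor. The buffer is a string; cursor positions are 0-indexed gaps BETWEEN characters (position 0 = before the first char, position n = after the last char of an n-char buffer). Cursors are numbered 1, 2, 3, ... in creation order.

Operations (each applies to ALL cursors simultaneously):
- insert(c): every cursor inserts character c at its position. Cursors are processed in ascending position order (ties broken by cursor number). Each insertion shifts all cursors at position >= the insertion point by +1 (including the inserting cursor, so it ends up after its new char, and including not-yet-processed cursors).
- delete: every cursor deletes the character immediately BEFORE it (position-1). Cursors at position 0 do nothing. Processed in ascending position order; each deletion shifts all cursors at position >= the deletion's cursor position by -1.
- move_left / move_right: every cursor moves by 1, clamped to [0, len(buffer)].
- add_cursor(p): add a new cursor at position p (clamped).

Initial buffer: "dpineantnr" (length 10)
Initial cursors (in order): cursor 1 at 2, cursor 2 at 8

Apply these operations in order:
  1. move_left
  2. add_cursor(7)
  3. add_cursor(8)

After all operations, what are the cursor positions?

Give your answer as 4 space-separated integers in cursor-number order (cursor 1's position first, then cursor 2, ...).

After op 1 (move_left): buffer="dpineantnr" (len 10), cursors c1@1 c2@7, authorship ..........
After op 2 (add_cursor(7)): buffer="dpineantnr" (len 10), cursors c1@1 c2@7 c3@7, authorship ..........
After op 3 (add_cursor(8)): buffer="dpineantnr" (len 10), cursors c1@1 c2@7 c3@7 c4@8, authorship ..........

Answer: 1 7 7 8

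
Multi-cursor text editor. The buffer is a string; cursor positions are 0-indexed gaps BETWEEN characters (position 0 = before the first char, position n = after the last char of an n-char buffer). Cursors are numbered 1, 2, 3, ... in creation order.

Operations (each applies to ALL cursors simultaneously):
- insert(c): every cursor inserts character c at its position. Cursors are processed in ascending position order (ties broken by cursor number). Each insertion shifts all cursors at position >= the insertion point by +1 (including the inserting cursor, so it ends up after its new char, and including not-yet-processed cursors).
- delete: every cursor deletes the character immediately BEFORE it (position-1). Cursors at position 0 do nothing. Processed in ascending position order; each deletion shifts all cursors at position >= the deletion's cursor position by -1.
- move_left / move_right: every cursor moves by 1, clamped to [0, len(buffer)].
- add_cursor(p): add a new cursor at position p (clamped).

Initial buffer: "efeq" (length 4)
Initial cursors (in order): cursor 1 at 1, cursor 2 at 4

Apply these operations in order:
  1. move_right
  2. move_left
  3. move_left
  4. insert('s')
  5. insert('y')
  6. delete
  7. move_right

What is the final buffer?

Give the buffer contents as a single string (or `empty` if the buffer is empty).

After op 1 (move_right): buffer="efeq" (len 4), cursors c1@2 c2@4, authorship ....
After op 2 (move_left): buffer="efeq" (len 4), cursors c1@1 c2@3, authorship ....
After op 3 (move_left): buffer="efeq" (len 4), cursors c1@0 c2@2, authorship ....
After op 4 (insert('s')): buffer="sefseq" (len 6), cursors c1@1 c2@4, authorship 1..2..
After op 5 (insert('y')): buffer="syefsyeq" (len 8), cursors c1@2 c2@6, authorship 11..22..
After op 6 (delete): buffer="sefseq" (len 6), cursors c1@1 c2@4, authorship 1..2..
After op 7 (move_right): buffer="sefseq" (len 6), cursors c1@2 c2@5, authorship 1..2..

Answer: sefseq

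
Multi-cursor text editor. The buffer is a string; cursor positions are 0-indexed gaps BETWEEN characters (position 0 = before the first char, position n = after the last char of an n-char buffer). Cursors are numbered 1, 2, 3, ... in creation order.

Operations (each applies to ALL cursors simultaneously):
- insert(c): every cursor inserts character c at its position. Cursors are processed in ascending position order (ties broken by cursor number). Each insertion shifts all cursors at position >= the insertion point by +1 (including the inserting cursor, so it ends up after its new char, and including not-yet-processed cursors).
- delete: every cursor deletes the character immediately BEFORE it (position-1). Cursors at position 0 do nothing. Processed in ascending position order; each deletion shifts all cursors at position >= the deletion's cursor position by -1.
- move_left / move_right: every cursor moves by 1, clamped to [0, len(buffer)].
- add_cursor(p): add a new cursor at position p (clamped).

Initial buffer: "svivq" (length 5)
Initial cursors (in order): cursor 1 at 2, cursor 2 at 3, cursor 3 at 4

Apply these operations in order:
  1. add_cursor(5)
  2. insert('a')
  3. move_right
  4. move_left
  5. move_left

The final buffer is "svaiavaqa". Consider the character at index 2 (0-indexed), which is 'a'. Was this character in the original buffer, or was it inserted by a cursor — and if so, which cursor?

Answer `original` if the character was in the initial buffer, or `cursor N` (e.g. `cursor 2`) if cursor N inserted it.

Answer: cursor 1

Derivation:
After op 1 (add_cursor(5)): buffer="svivq" (len 5), cursors c1@2 c2@3 c3@4 c4@5, authorship .....
After op 2 (insert('a')): buffer="svaiavaqa" (len 9), cursors c1@3 c2@5 c3@7 c4@9, authorship ..1.2.3.4
After op 3 (move_right): buffer="svaiavaqa" (len 9), cursors c1@4 c2@6 c3@8 c4@9, authorship ..1.2.3.4
After op 4 (move_left): buffer="svaiavaqa" (len 9), cursors c1@3 c2@5 c3@7 c4@8, authorship ..1.2.3.4
After op 5 (move_left): buffer="svaiavaqa" (len 9), cursors c1@2 c2@4 c3@6 c4@7, authorship ..1.2.3.4
Authorship (.=original, N=cursor N): . . 1 . 2 . 3 . 4
Index 2: author = 1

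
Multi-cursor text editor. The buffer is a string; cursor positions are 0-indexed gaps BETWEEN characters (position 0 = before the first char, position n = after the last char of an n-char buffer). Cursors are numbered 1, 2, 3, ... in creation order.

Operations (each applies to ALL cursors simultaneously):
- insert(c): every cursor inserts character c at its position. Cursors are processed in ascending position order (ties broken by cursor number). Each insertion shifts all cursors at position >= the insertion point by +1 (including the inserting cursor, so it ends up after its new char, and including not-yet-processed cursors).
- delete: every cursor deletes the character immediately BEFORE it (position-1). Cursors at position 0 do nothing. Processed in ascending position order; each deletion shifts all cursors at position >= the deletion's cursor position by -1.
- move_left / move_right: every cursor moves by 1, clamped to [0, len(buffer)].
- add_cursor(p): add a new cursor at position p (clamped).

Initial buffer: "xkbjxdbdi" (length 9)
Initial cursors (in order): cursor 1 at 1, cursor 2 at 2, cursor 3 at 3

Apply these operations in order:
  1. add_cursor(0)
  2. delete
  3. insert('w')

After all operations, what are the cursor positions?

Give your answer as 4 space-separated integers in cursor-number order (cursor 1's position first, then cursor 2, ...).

After op 1 (add_cursor(0)): buffer="xkbjxdbdi" (len 9), cursors c4@0 c1@1 c2@2 c3@3, authorship .........
After op 2 (delete): buffer="jxdbdi" (len 6), cursors c1@0 c2@0 c3@0 c4@0, authorship ......
After op 3 (insert('w')): buffer="wwwwjxdbdi" (len 10), cursors c1@4 c2@4 c3@4 c4@4, authorship 1234......

Answer: 4 4 4 4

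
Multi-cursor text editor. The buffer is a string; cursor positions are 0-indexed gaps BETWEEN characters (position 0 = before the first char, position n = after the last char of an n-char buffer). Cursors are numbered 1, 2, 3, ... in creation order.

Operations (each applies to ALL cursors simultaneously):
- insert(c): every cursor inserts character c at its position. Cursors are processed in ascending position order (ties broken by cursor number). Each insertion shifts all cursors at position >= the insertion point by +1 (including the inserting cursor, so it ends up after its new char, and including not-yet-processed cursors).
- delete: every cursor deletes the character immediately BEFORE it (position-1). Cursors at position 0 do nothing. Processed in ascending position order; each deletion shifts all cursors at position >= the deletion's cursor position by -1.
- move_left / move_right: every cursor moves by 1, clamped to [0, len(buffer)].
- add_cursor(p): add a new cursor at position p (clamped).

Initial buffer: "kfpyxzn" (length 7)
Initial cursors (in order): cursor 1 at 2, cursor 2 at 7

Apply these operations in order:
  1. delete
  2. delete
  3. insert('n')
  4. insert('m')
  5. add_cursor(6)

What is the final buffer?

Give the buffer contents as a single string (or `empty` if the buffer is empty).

Answer: nmpyxnm

Derivation:
After op 1 (delete): buffer="kpyxz" (len 5), cursors c1@1 c2@5, authorship .....
After op 2 (delete): buffer="pyx" (len 3), cursors c1@0 c2@3, authorship ...
After op 3 (insert('n')): buffer="npyxn" (len 5), cursors c1@1 c2@5, authorship 1...2
After op 4 (insert('m')): buffer="nmpyxnm" (len 7), cursors c1@2 c2@7, authorship 11...22
After op 5 (add_cursor(6)): buffer="nmpyxnm" (len 7), cursors c1@2 c3@6 c2@7, authorship 11...22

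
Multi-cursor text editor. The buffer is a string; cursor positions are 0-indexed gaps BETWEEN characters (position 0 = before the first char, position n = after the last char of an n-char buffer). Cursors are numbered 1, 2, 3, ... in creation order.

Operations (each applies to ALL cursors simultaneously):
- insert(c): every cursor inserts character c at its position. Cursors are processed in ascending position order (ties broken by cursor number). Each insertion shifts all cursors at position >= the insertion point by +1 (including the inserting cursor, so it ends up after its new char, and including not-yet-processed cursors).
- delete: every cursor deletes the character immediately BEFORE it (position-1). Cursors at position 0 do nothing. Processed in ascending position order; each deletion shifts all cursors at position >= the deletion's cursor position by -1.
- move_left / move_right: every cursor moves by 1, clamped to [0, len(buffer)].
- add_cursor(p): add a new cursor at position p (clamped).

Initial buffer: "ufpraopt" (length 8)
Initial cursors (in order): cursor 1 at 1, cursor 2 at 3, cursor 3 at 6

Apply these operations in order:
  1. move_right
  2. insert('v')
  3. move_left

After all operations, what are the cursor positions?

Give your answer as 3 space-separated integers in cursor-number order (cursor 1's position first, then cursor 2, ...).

Answer: 2 5 9

Derivation:
After op 1 (move_right): buffer="ufpraopt" (len 8), cursors c1@2 c2@4 c3@7, authorship ........
After op 2 (insert('v')): buffer="ufvprvaopvt" (len 11), cursors c1@3 c2@6 c3@10, authorship ..1..2...3.
After op 3 (move_left): buffer="ufvprvaopvt" (len 11), cursors c1@2 c2@5 c3@9, authorship ..1..2...3.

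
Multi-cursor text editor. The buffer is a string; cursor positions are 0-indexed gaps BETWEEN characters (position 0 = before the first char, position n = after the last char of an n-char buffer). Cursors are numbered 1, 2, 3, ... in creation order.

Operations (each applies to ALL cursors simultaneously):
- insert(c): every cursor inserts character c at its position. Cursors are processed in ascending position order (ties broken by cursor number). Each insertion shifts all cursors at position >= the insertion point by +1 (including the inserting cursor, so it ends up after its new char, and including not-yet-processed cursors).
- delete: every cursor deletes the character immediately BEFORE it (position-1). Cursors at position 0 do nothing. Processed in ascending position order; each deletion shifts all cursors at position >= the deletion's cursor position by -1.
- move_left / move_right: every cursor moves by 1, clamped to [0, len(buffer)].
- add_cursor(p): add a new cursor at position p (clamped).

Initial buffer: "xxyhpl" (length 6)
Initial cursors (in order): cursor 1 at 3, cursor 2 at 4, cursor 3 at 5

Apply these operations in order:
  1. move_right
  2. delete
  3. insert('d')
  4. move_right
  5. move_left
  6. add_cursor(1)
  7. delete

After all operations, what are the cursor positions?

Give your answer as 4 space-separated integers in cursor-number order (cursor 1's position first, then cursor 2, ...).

Answer: 1 1 1 0

Derivation:
After op 1 (move_right): buffer="xxyhpl" (len 6), cursors c1@4 c2@5 c3@6, authorship ......
After op 2 (delete): buffer="xxy" (len 3), cursors c1@3 c2@3 c3@3, authorship ...
After op 3 (insert('d')): buffer="xxyddd" (len 6), cursors c1@6 c2@6 c3@6, authorship ...123
After op 4 (move_right): buffer="xxyddd" (len 6), cursors c1@6 c2@6 c3@6, authorship ...123
After op 5 (move_left): buffer="xxyddd" (len 6), cursors c1@5 c2@5 c3@5, authorship ...123
After op 6 (add_cursor(1)): buffer="xxyddd" (len 6), cursors c4@1 c1@5 c2@5 c3@5, authorship ...123
After op 7 (delete): buffer="xd" (len 2), cursors c4@0 c1@1 c2@1 c3@1, authorship .3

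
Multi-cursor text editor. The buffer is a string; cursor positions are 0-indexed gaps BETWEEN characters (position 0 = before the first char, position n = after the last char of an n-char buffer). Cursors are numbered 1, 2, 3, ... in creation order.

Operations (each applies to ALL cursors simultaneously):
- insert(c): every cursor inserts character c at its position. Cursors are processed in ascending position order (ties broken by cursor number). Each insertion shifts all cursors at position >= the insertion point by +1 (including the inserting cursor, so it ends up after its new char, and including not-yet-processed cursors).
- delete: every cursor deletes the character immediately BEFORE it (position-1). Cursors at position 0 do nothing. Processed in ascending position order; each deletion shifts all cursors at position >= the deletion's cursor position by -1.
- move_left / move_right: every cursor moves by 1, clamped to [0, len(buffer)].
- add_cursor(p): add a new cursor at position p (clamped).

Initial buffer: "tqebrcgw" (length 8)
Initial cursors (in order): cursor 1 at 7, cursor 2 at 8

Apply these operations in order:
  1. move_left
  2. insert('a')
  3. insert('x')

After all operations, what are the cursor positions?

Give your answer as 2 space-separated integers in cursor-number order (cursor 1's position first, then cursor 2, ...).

Answer: 8 11

Derivation:
After op 1 (move_left): buffer="tqebrcgw" (len 8), cursors c1@6 c2@7, authorship ........
After op 2 (insert('a')): buffer="tqebrcagaw" (len 10), cursors c1@7 c2@9, authorship ......1.2.
After op 3 (insert('x')): buffer="tqebrcaxgaxw" (len 12), cursors c1@8 c2@11, authorship ......11.22.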